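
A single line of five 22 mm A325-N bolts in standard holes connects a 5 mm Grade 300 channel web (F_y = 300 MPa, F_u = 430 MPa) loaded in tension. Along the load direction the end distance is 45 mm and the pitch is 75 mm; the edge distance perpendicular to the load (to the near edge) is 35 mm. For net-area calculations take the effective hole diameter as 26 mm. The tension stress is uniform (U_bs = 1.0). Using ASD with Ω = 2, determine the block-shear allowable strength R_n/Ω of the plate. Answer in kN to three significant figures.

Shear plane L_v = 45 + 4·75 = 345 mm; A_gv = 345 × 5 = 1725 mm².
A_nv = (345 − 4.5·26) × 5 = 1140 mm².
A_nt = (35 − 0.5·26) × 5 = 110 mm².
0.6 F_u A_nv = 294.1 kN; 0.6 F_y A_gv = 310.5 kN → shear rupture governs the shear term.
R_n = 294.1 + 1.0 × 430 × 110 / 1000 = 341.4 kN.
Allowable strength R_n/Ω = 341.4 / 2 = 171 kN.

171 kN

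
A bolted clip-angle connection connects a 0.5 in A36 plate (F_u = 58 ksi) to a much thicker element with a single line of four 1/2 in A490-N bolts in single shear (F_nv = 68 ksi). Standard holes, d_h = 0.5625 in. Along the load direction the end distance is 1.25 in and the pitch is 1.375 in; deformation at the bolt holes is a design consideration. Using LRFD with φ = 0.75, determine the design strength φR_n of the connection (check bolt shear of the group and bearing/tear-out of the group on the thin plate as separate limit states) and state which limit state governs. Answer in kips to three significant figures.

40.1 kips (bolt shear governs)

Bolt shear: A_b = π·0.5²/4 = 0.1963 in²; R_n = 68 × 0.1963 × 4 × 1 = 53.41 kips → 0.75 × 53.41 = 40.1 kips.
Bearing (1.2 l_c t F_u ≤ 2.4 d t F_u): upper limit = 2.4·0.5·0.5·58 = 34.8 kips.
  Edge l_c = 1.25 − 0.5625/2 = 0.9688 → r_n = 33.71 kips; interior l_c = 1.375 − 0.5625 = 0.8125 → r_n = 28.27 kips.
  R_n,bearing = 1·33.71 + 3·28.27 = 118.5 kips → 0.75 × 118.5 = 88.9 kips.
Bolt shear governs: 40.1 kips.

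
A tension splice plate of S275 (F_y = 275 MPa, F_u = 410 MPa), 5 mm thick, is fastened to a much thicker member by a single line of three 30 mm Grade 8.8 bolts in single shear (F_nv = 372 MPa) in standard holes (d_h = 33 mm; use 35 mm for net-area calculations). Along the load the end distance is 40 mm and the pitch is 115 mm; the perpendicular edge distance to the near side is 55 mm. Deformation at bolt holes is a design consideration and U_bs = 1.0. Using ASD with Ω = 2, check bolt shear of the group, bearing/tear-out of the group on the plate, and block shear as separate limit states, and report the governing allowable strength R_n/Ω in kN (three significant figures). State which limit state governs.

150 kN (block shear governs)

Bolt shear: A_b = π·30²/4 = 706.9 mm²; R_n = 372 × 706.9 × 3 × 1 / 1000 = 788.9 kN → 788.9 / 2 = 394 kN.
Bearing: edge l_c = 23.5, r_n = 57.81 kN; interior l_c = 82, r_n = 147.6 kN; R_n = 57.81 + 2·147.6 = 353 kN → 177 kN.
Block shear: A_gv = 1350, A_nv = 912.5, A_nt = 187.5 mm²; R_n = min(0.6F_uA_nv, 0.6F_yA_gv) + U_bs·F_u·A_nt = 299.6 kN → 150 kN.
Block shear governs: 150 kN.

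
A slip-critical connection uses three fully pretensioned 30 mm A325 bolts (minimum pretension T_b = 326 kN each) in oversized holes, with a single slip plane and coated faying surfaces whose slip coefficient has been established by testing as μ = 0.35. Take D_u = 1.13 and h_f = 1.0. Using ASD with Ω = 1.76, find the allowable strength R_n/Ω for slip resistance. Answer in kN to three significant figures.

220 kN

R_n = μ · D_u · h_f · T_b · n_s · n_b = 0.35 × 1.13 × 1.0 × 326 × 1 × 3 = 386.8 kN.
Allowable strength R_n/Ω = 386.8 / 1.76 = 220 kN.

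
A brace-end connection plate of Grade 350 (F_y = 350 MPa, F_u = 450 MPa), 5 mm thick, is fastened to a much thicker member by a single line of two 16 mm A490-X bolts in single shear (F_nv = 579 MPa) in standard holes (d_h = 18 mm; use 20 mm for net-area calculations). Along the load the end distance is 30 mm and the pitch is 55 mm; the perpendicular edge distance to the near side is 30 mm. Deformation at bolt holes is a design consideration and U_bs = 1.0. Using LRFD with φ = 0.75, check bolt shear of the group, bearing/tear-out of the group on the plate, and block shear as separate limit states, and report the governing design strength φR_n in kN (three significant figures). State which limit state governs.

Bolt shear: A_b = π·16²/4 = 201.1 mm²; R_n = 579 × 201.1 × 2 × 1 / 1000 = 232.8 kN → 0.75 × 232.8 = 175 kN.
Bearing: edge l_c = 21, r_n = 56.7 kN; interior l_c = 37, r_n = 86.4 kN; R_n = 56.7 + 1·86.4 = 143.1 kN → 107 kN.
Block shear: A_gv = 425, A_nv = 275, A_nt = 100 mm²; R_n = min(0.6F_uA_nv, 0.6F_yA_gv) + U_bs·F_u·A_nt = 119.2 kN → 89.4 kN.
Block shear governs: 89.4 kN.

89.4 kN (block shear governs)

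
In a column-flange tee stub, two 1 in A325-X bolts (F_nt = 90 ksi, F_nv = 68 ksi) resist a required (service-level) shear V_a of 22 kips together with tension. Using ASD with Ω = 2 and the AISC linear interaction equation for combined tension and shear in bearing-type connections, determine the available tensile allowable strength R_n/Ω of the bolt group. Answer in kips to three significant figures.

A_b = π·1²/4 = 0.7854 in²; f_rv = 22 / (2 × 0.7854) = 14.01 ksi.
F'_nt = 1.3 F_nt − (Ω F_nt / F_nv) f_rv = 1.3·90 − (2·90/68)·14.01 = 79.93 ksi, capped at F_nt → F'_nt = 79.93 ksi.
R_n = F'_nt · A_b · n = 79.93 × 0.7854 × 2 = 125.5 kips.
Allowable strength R_n/Ω = 125.5 / 2 = 62.8 kips.

62.8 kips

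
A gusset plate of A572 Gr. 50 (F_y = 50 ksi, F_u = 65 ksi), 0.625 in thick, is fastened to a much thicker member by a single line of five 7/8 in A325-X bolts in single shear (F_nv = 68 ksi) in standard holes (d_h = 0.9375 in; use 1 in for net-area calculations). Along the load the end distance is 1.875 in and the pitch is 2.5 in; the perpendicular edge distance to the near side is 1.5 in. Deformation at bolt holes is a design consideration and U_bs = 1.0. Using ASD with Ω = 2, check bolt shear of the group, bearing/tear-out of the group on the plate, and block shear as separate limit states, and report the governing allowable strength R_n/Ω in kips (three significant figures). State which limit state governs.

102 kips (bolt shear governs)

Bolt shear: A_b = π·0.875²/4 = 0.6013 in²; R_n = 68 × 0.6013 × 5 × 1 = 204.4 kips → 204.4 / 2 = 102 kips.
Bearing: edge l_c = 1.406, r_n = 68.55 kips; interior l_c = 1.562, r_n = 76.17 kips; R_n = 68.55 + 4·76.17 = 373.2 kips → 187 kips.
Block shear: A_gv = 7.422, A_nv = 4.609, A_nt = 0.625 in²; R_n = min(0.6F_uA_nv, 0.6F_yA_gv) + U_bs·F_u·A_nt = 220.4 kips → 110 kips.
Bolt shear governs: 102 kips.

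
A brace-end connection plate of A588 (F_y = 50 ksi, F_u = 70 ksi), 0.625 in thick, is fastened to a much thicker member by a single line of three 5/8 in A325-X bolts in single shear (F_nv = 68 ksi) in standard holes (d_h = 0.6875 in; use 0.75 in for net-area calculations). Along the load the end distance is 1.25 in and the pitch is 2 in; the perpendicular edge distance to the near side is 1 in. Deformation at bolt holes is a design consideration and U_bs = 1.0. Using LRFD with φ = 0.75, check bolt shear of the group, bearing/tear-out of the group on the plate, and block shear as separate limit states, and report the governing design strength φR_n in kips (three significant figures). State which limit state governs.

46.9 kips (bolt shear governs)

Bolt shear: A_b = π·0.625²/4 = 0.3068 in²; R_n = 68 × 0.3068 × 3 × 1 = 62.59 kips → 0.75 × 62.59 = 46.9 kips.
Bearing: edge l_c = 0.9062, r_n = 47.58 kips; interior l_c = 1.312, r_n = 65.62 kips; R_n = 47.58 + 2·65.62 = 178.8 kips → 134 kips.
Block shear: A_gv = 3.281, A_nv = 2.109, A_nt = 0.3906 in²; R_n = min(0.6F_uA_nv, 0.6F_yA_gv) + U_bs·F_u·A_nt = 115.9 kips → 87 kips.
Bolt shear governs: 46.9 kips.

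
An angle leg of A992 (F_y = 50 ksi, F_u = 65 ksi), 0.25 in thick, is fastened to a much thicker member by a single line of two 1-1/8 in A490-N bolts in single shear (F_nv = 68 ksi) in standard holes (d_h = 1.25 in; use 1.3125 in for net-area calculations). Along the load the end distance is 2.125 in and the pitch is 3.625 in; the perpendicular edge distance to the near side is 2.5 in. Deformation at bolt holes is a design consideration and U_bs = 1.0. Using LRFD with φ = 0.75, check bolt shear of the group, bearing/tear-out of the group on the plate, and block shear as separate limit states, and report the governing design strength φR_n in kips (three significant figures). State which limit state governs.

50.1 kips (block shear governs)

Bolt shear: A_b = π·1.125²/4 = 0.994 in²; R_n = 68 × 0.994 × 2 × 1 = 135.2 kips → 0.75 × 135.2 = 101 kips.
Bearing: edge l_c = 1.5, r_n = 29.25 kips; interior l_c = 2.375, r_n = 43.87 kips; R_n = 29.25 + 1·43.87 = 73.12 kips → 54.8 kips.
Block shear: A_gv = 1.438, A_nv = 0.9453, A_nt = 0.4609 in²; R_n = min(0.6F_uA_nv, 0.6F_yA_gv) + U_bs·F_u·A_nt = 66.83 kips → 50.1 kips.
Block shear governs: 50.1 kips.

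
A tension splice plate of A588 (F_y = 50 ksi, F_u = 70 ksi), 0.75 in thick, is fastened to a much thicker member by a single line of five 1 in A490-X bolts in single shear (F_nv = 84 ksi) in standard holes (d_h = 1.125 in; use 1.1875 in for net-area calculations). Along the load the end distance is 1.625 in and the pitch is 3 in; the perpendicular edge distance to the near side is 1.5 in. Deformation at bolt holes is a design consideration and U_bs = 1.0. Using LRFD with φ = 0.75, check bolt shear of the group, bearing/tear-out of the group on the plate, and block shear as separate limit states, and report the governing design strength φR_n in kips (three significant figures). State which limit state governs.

Bolt shear: A_b = π·1²/4 = 0.7854 in²; R_n = 84 × 0.7854 × 5 × 1 = 329.9 kips → 0.75 × 329.9 = 247 kips.
Bearing: edge l_c = 1.062, r_n = 66.94 kips; interior l_c = 1.875, r_n = 118.1 kips; R_n = 66.94 + 4·118.1 = 539.4 kips → 405 kips.
Block shear: A_gv = 10.22, A_nv = 6.211, A_nt = 0.6797 in²; R_n = min(0.6F_uA_nv, 0.6F_yA_gv) + U_bs·F_u·A_nt = 308.4 kips → 231 kips.
Block shear governs: 231 kips.

231 kips (block shear governs)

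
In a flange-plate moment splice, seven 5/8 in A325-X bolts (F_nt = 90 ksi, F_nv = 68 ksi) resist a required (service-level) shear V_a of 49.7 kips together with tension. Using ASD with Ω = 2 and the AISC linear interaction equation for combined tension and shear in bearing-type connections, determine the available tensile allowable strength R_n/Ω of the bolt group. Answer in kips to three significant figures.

59.9 kips

A_b = π·0.625²/4 = 0.3068 in²; f_rv = 49.7 / (7 × 0.3068) = 23.14 ksi.
F'_nt = 1.3 F_nt − (Ω F_nt / F_nv) f_rv = 1.3·90 − (2·90/68)·23.14 = 55.74 ksi, capped at F_nt → F'_nt = 55.74 ksi.
R_n = F'_nt · A_b · n = 55.74 × 0.3068 × 7 = 119.7 kips.
Allowable strength R_n/Ω = 119.7 / 2 = 59.9 kips.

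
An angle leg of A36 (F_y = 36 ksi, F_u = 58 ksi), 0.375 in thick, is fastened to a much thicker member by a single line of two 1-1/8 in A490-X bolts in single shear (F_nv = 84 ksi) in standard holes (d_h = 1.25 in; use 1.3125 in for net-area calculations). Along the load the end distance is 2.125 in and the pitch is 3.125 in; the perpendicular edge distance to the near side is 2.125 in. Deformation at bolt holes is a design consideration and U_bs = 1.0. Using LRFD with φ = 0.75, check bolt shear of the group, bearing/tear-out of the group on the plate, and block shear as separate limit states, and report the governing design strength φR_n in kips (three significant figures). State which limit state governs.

55.9 kips (block shear governs)

Bolt shear: A_b = π·1.125²/4 = 0.994 in²; R_n = 84 × 0.994 × 2 × 1 = 167 kips → 0.75 × 167 = 125 kips.
Bearing: edge l_c = 1.5, r_n = 39.15 kips; interior l_c = 1.875, r_n = 48.94 kips; R_n = 39.15 + 1·48.94 = 88.09 kips → 66.1 kips.
Block shear: A_gv = 1.969, A_nv = 1.23, A_nt = 0.5508 in²; R_n = min(0.6F_uA_nv, 0.6F_yA_gv) + U_bs·F_u·A_nt = 74.47 kips → 55.9 kips.
Block shear governs: 55.9 kips.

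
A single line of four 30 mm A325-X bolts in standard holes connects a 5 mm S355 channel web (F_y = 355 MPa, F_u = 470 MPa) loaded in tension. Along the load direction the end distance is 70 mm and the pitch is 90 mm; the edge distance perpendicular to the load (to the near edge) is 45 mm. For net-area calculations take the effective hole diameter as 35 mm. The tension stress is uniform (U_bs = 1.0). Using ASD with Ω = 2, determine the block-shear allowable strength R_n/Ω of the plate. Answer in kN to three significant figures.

186 kN

Shear plane L_v = 70 + 3·90 = 340 mm; A_gv = 340 × 5 = 1700 mm².
A_nv = (340 − 3.5·35) × 5 = 1088 mm².
A_nt = (45 − 0.5·35) × 5 = 137.5 mm².
0.6 F_u A_nv = 306.7 kN; 0.6 F_y A_gv = 362.1 kN → shear rupture governs the shear term.
R_n = 306.7 + 1.0 × 470 × 137.5 / 1000 = 371.3 kN.
Allowable strength R_n/Ω = 371.3 / 2 = 186 kN.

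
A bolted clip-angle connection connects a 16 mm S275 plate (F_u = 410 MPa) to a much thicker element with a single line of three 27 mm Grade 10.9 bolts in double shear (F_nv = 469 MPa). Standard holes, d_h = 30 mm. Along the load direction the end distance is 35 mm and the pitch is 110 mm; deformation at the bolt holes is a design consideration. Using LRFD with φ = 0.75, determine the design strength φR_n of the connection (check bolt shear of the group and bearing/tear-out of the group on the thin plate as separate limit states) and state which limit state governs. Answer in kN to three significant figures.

756 kN (bearing governs)

Bolt shear: A_b = π·27²/4 = 572.6 mm²; R_n = 469 × 572.6 × 3 × 2 / 1000 = 1611 kN → 0.75 × 1611 = 1210 kN.
Bearing (1.2 l_c t F_u ≤ 2.4 d t F_u): upper limit = 2.4·27·16·410 / 1000 = 425.1 kN.
  Edge l_c = 35 − 30/2 = 20 → r_n = 157.4 kN; interior l_c = 110 − 30 = 80 → r_n = 425.1 kN.
  R_n,bearing = 1·157.4 + 2·425.1 = 1008 kN → 0.75 × 1008 = 756 kN.
Bearing governs: 756 kN.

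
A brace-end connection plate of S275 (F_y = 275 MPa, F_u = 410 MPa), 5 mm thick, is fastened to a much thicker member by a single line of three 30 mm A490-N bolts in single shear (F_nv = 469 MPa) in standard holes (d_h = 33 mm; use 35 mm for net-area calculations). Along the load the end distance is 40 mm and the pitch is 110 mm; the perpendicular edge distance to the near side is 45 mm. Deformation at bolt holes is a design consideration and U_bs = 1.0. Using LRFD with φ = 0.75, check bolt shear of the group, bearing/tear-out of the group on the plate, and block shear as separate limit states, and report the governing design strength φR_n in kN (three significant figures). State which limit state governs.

201 kN (block shear governs)

Bolt shear: A_b = π·30²/4 = 706.9 mm²; R_n = 469 × 706.9 × 3 × 1 / 1000 = 994.5 kN → 0.75 × 994.5 = 746 kN.
Bearing: edge l_c = 23.5, r_n = 57.81 kN; interior l_c = 77, r_n = 147.6 kN; R_n = 57.81 + 2·147.6 = 353 kN → 265 kN.
Block shear: A_gv = 1300, A_nv = 862.5, A_nt = 137.5 mm²; R_n = min(0.6F_uA_nv, 0.6F_yA_gv) + U_bs·F_u·A_nt = 268.6 kN → 201 kN.
Block shear governs: 201 kN.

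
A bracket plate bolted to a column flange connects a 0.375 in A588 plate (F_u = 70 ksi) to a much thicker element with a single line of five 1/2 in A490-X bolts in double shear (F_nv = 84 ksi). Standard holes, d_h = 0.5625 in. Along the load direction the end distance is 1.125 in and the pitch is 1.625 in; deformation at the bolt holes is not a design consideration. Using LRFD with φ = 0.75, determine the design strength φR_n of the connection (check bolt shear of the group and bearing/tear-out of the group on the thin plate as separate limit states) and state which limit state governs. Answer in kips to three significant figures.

124 kips (bolt shear governs)

Bolt shear: A_b = π·0.5²/4 = 0.1963 in²; R_n = 84 × 0.1963 × 5 × 2 = 164.9 kips → 0.75 × 164.9 = 124 kips.
Bearing (1.5 l_c t F_u ≤ 3.0 d t F_u): upper limit = 3.0·0.5·0.375·70 = 39.38 kips.
  Edge l_c = 1.125 − 0.5625/2 = 0.8438 → r_n = 33.22 kips; interior l_c = 1.625 − 0.5625 = 1.062 → r_n = 39.38 kips.
  R_n,bearing = 1·33.22 + 4·39.38 = 190.7 kips → 0.75 × 190.7 = 143 kips.
Bolt shear governs: 124 kips.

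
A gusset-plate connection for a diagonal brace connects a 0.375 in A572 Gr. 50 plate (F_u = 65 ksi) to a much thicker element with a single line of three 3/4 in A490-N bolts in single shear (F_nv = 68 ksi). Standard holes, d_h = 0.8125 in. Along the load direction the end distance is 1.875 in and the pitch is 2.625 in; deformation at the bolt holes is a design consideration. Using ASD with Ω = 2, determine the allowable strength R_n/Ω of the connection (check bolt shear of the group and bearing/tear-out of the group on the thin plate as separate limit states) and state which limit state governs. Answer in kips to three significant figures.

45.1 kips (bolt shear governs)

Bolt shear: A_b = π·0.75²/4 = 0.4418 in²; R_n = 68 × 0.4418 × 3 × 1 = 90.12 kips → 90.12 / 2 = 45.1 kips.
Bearing (1.2 l_c t F_u ≤ 2.4 d t F_u): upper limit = 2.4·0.75·0.375·65 = 43.87 kips.
  Edge l_c = 1.875 − 0.8125/2 = 1.469 → r_n = 42.96 kips; interior l_c = 2.625 − 0.8125 = 1.812 → r_n = 43.87 kips.
  R_n,bearing = 1·42.96 + 2·43.87 = 130.7 kips → 130.7 / 2 = 65.4 kips.
Bolt shear governs: 45.1 kips.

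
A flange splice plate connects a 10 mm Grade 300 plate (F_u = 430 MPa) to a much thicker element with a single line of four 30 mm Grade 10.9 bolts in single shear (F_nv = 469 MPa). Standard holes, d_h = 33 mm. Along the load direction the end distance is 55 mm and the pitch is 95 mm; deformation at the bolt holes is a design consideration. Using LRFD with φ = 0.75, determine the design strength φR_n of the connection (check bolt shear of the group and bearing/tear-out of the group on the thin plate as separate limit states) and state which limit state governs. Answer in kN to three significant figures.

Bolt shear: A_b = π·30²/4 = 706.9 mm²; R_n = 469 × 706.9 × 4 × 1 / 1000 = 1326 kN → 0.75 × 1326 = 995 kN.
Bearing (1.2 l_c t F_u ≤ 2.4 d t F_u): upper limit = 2.4·30·10·430 / 1000 = 309.6 kN.
  Edge l_c = 55 − 33/2 = 38.5 → r_n = 198.7 kN; interior l_c = 95 − 33 = 62 → r_n = 309.6 kN.
  R_n,bearing = 1·198.7 + 3·309.6 = 1127 kN → 0.75 × 1127 = 846 kN.
Bearing governs: 846 kN.

846 kN (bearing governs)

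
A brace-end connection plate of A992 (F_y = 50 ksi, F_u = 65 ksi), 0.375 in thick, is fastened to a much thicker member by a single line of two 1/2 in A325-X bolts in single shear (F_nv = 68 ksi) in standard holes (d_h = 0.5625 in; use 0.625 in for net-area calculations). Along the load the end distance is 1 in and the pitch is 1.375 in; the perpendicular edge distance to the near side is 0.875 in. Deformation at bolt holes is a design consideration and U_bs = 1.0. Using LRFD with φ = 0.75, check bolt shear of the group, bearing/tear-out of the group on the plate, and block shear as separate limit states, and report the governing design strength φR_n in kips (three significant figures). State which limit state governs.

20 kips (bolt shear governs)

Bolt shear: A_b = π·0.5²/4 = 0.1963 in²; R_n = 68 × 0.1963 × 2 × 1 = 26.7 kips → 0.75 × 26.7 = 20 kips.
Bearing: edge l_c = 0.7188, r_n = 21.02 kips; interior l_c = 0.8125, r_n = 23.77 kips; R_n = 21.02 + 1·23.77 = 44.79 kips → 33.6 kips.
Block shear: A_gv = 0.8906, A_nv = 0.5391, A_nt = 0.2109 in²; R_n = min(0.6F_uA_nv, 0.6F_yA_gv) + U_bs·F_u·A_nt = 34.73 kips → 26.1 kips.
Bolt shear governs: 20 kips.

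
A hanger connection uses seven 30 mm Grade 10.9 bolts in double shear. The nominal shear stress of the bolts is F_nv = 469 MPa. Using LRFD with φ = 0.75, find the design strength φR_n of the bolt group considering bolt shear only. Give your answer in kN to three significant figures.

A_b = π × 30² / 4 = 706.9 mm².
R_n = F_nv · A_b · n · n_s = 469 × 706.9 × 7 × 2 / 1000 = 4641 kN.
Design strength φR_n = 0.75 × 4641 = 3480 kN.

3480 kN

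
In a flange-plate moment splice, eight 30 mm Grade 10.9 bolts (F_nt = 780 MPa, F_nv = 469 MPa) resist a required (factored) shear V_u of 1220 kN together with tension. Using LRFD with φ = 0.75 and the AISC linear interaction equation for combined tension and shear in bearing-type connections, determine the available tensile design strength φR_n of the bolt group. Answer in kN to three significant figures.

A_b = π·30²/4 = 706.9 mm²; f_rv = 1220 × 1000 / (8 × 706.9) = 215.7 MPa.
F'_nt = 1.3 F_nt − (F_nt / φF_nv) f_rv = 1.3·780 − (780/(0.75·469))·215.7 = 535.6 MPa, capped at F_nt → F'_nt = 535.6 MPa.
R_n = F'_nt · A_b · n = 535.6 × 706.9 × 8 / 1000 = 3029 kN.
Design strength φR_n = 0.75 × 3029 = 2270 kN.

2270 kN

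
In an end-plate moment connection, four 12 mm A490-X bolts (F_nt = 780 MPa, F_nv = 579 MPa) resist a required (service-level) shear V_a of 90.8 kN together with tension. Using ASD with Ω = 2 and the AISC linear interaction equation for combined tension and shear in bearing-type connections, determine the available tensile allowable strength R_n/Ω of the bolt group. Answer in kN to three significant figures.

107 kN

A_b = π·12²/4 = 113.1 mm²; f_rv = 90.8 × 1000 / (4 × 113.1) = 200.7 MPa.
F'_nt = 1.3 F_nt − (Ω F_nt / F_nv) f_rv = 1.3·780 − (2·780/579)·200.7 = 473.2 MPa, capped at F_nt → F'_nt = 473.2 MPa.
R_n = F'_nt · A_b · n = 473.2 × 113.1 × 4 / 1000 = 214.1 kN.
Allowable strength R_n/Ω = 214.1 / 2 = 107 kN.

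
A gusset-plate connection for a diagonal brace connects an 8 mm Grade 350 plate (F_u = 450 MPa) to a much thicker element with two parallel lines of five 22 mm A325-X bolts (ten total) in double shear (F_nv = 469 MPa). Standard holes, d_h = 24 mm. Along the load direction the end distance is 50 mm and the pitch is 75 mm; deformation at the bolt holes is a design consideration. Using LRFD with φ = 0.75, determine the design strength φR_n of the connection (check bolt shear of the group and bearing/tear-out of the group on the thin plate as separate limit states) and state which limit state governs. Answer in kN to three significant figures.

Bolt shear: A_b = π·22²/4 = 380.1 mm²; R_n = 469 × 380.1 × 10 × 2 / 1000 = 3566 kN → 0.75 × 3566 = 2670 kN.
Bearing (1.2 l_c t F_u ≤ 2.4 d t F_u): upper limit = 2.4·22·8·450 / 1000 = 190.1 kN.
  Edge l_c = 50 − 24/2 = 38 → r_n = 164.2 kN; interior l_c = 75 − 24 = 51 → r_n = 190.1 kN.
  R_n,bearing = 2·164.2 + 8·190.1 = 1849 kN → 0.75 × 1849 = 1390 kN.
Bearing governs: 1390 kN.

1390 kN (bearing governs)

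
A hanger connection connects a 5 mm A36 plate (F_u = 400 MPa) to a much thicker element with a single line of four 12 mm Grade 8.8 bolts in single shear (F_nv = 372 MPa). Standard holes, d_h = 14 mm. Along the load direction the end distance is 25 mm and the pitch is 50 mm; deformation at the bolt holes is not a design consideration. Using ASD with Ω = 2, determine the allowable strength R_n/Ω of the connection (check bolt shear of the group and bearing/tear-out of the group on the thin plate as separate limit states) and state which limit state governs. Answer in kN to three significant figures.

84.1 kN (bolt shear governs)

Bolt shear: A_b = π·12²/4 = 113.1 mm²; R_n = 372 × 113.1 × 4 × 1 / 1000 = 168.3 kN → 168.3 / 2 = 84.1 kN.
Bearing (1.5 l_c t F_u ≤ 3.0 d t F_u): upper limit = 3.0·12·5·400 / 1000 = 72 kN.
  Edge l_c = 25 − 14/2 = 18 → r_n = 54 kN; interior l_c = 50 − 14 = 36 → r_n = 72 kN.
  R_n,bearing = 1·54 + 3·72 = 270 kN → 270 / 2 = 135 kN.
Bolt shear governs: 84.1 kN.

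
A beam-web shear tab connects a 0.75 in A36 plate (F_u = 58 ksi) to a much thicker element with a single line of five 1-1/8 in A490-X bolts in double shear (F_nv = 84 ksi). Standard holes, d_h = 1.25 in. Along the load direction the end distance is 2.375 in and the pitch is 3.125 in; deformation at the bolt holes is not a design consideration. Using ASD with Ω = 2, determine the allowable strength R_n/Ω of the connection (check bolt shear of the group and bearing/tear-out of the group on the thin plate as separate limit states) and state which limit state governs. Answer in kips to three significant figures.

Bolt shear: A_b = π·1.125²/4 = 0.994 in²; R_n = 84 × 0.994 × 5 × 2 = 835 kips → 835 / 2 = 417 kips.
Bearing (1.5 l_c t F_u ≤ 3.0 d t F_u): upper limit = 3.0·1.125·0.75·58 = 146.8 kips.
  Edge l_c = 2.375 − 1.25/2 = 1.75 → r_n = 114.2 kips; interior l_c = 3.125 − 1.25 = 1.875 → r_n = 122.3 kips.
  R_n,bearing = 1·114.2 + 4·122.3 = 603.6 kips → 603.6 / 2 = 302 kips.
Bearing governs: 302 kips.

302 kips (bearing governs)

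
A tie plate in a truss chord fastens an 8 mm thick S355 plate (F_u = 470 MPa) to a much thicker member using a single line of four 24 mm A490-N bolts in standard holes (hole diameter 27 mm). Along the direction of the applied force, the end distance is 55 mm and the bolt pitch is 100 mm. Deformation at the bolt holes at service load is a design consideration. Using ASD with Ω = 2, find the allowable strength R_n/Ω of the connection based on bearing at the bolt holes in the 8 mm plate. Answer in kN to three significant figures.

Per bolt r_n = 1.2 l_c t F_u ≤ 2.4 d t F_u; upper limit = 2.4 × 24 × 8 × 470 / 1000 = 216.6 kN.
Edge bolt: l_c = 55 − 27/2 = 41.5 mm → 1.2 × 41.5 × 8 × 470 / 1000 = 187.2 → r_n = 187.2 kN.
Interior bolts: l_c = 100 − 27 = 73 mm → 1.2 × 73 × 8 × 470 / 1000 = 329.4 → r_n = 216.6 kN.
R_n = 1 × 187.2 + 3 × 216.6 = 837 kN.
Allowable strength R_n/Ω = 837 / 2 = 418 kN.

418 kN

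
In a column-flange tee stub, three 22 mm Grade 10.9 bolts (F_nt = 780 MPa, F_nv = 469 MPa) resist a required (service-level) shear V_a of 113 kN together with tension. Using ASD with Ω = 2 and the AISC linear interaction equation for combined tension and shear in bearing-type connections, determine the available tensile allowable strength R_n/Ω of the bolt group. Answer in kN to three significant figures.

390 kN

A_b = π·22²/4 = 380.1 mm²; f_rv = 113 × 1000 / (3 × 380.1) = 99.09 MPa.
F'_nt = 1.3 F_nt − (Ω F_nt / F_nv) f_rv = 1.3·780 − (2·780/469)·99.09 = 684.4 MPa, capped at F_nt → F'_nt = 684.4 MPa.
R_n = F'_nt · A_b · n = 684.4 × 380.1 × 3 / 1000 = 780.5 kN.
Allowable strength R_n/Ω = 780.5 / 2 = 390 kN.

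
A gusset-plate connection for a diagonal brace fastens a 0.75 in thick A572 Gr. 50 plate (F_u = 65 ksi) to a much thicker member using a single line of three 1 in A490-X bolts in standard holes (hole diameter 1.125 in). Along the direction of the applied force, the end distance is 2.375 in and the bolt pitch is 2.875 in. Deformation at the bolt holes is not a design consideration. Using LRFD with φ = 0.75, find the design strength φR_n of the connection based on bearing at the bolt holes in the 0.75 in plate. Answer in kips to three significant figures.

291 kips

Per bolt r_n = 1.5 l_c t F_u ≤ 3.0 d t F_u; upper limit = 3.0 × 1 × 0.75 × 65 = 146.2 kips.
Edge bolt: l_c = 2.375 − 1.125/2 = 1.812 in → 1.5 × 1.812 × 0.75 × 65 = 132.5 → r_n = 132.5 kips.
Interior bolts: l_c = 2.875 − 1.125 = 1.75 in → 1.5 × 1.75 × 0.75 × 65 = 128 → r_n = 128 kips.
R_n = 1 × 132.5 + 2 × 128 = 388.5 kips.
Design strength φR_n = 0.75 × 388.5 = 291 kips.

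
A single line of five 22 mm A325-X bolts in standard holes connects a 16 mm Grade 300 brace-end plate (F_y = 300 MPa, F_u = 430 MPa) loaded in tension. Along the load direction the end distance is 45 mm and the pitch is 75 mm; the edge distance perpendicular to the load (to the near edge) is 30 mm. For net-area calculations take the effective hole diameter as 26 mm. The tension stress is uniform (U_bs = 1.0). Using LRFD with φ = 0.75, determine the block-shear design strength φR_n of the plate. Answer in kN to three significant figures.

794 kN

Shear plane L_v = 45 + 4·75 = 345 mm; A_gv = 345 × 16 = 5520 mm².
A_nv = (345 − 4.5·26) × 16 = 3648 mm².
A_nt = (30 − 0.5·26) × 16 = 272 mm².
0.6 F_u A_nv = 941.2 kN; 0.6 F_y A_gv = 993.6 kN → shear rupture governs the shear term.
R_n = 941.2 + 1.0 × 430 × 272 / 1000 = 1058 kN.
Design strength φR_n = 0.75 × 1058 = 794 kN.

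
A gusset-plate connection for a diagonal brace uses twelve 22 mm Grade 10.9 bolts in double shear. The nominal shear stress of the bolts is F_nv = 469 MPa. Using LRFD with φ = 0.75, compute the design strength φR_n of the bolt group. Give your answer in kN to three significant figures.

A_b = π × 22² / 4 = 380.1 mm².
R_n = F_nv · A_b · n · n_s = 469 × 380.1 × 12 × 2 / 1000 = 4279 kN.
Design strength φR_n = 0.75 × 4279 = 3210 kN.

3210 kN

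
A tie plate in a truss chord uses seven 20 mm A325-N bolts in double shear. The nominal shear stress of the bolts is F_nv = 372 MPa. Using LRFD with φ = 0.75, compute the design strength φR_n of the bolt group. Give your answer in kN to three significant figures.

A_b = π × 20² / 4 = 314.2 mm².
R_n = F_nv · A_b · n · n_s = 372 × 314.2 × 7 × 2 / 1000 = 1636 kN.
Design strength φR_n = 0.75 × 1636 = 1230 kN.

1230 kN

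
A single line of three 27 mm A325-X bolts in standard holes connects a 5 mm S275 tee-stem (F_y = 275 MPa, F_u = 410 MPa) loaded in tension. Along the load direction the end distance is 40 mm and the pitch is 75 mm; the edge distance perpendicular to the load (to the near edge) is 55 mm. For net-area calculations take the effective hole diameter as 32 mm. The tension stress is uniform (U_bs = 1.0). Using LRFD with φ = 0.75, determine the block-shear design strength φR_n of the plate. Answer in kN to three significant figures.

161 kN

Shear plane L_v = 40 + 2·75 = 190 mm; A_gv = 190 × 5 = 950 mm².
A_nv = (190 − 2.5·32) × 5 = 550 mm².
A_nt = (55 − 0.5·32) × 5 = 195 mm².
0.6 F_u A_nv = 135.3 kN; 0.6 F_y A_gv = 156.8 kN → shear rupture governs the shear term.
R_n = 135.3 + 1.0 × 410 × 195 / 1000 = 215.2 kN.
Design strength φR_n = 0.75 × 215.2 = 161 kN.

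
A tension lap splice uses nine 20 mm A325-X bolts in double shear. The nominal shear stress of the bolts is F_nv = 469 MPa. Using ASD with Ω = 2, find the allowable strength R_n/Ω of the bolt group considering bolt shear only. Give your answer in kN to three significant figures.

A_b = π × 20² / 4 = 314.2 mm².
R_n = F_nv · A_b · n · n_s = 469 × 314.2 × 9 × 2 / 1000 = 2652 kN.
Allowable strength R_n/Ω = 2652 / 2 = 1330 kN.

1330 kN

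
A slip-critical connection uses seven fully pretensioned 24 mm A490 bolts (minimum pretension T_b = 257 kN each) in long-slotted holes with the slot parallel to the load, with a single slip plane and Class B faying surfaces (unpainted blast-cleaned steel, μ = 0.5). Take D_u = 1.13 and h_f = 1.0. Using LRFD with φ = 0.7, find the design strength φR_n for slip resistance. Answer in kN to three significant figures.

R_n = μ · D_u · h_f · T_b · n_s · n_b = 0.5 × 1.13 × 1.0 × 257 × 1 × 7 = 1016 kN.
Design strength φR_n = 0.7 × 1016 = 712 kN.

712 kN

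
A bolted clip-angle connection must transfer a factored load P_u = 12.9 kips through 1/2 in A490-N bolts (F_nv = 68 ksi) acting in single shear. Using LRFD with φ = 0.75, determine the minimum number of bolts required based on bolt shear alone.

2 bolts

A_b = π·0.5²/4 = 0.1963 in².
Per-bolt design strength φR_n = 0.75 × 68 × 0.1963 × 1 = 10.01 kips.
n ≥ 12.9 / 10.01 = 1.288 → use 2 bolts.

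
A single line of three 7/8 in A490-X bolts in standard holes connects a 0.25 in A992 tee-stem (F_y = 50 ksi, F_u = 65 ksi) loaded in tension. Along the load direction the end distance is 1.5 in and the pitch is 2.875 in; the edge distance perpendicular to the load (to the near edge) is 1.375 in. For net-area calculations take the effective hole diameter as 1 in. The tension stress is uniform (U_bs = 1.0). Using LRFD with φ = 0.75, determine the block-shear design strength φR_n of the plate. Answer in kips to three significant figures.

Shear plane L_v = 1.5 + 2·2.875 = 7.25 in; A_gv = 7.25 × 0.25 = 1.812 in².
A_nv = (7.25 − 2.5·1) × 0.25 = 1.188 in².
A_nt = (1.375 − 0.5·1) × 0.25 = 0.2188 in².
0.6 F_u A_nv = 46.31 kips; 0.6 F_y A_gv = 54.38 kips → shear rupture governs the shear term.
R_n = 46.31 + 1.0 × 65 × 0.2188 = 60.53 kips.
Design strength φR_n = 0.75 × 60.53 = 45.4 kips.

45.4 kips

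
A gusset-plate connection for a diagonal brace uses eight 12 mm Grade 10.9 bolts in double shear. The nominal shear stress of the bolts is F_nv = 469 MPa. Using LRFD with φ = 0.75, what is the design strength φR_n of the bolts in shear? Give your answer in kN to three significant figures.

A_b = π × 12² / 4 = 113.1 mm².
R_n = F_nv · A_b · n · n_s = 469 × 113.1 × 8 × 2 / 1000 = 848.7 kN.
Design strength φR_n = 0.75 × 848.7 = 637 kN.

637 kN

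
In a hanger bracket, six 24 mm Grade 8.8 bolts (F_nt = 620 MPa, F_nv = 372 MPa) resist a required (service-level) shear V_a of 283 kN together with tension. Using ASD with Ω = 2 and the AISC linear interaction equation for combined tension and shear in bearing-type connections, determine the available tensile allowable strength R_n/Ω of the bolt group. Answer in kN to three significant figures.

622 kN

A_b = π·24²/4 = 452.4 mm²; f_rv = 283 × 1000 / (6 × 452.4) = 104.3 MPa.
F'_nt = 1.3 F_nt − (Ω F_nt / F_nv) f_rv = 1.3·620 − (2·620/372)·104.3 = 458.5 MPa, capped at F_nt → F'_nt = 458.5 MPa.
R_n = F'_nt · A_b · n = 458.5 × 452.4 × 6 / 1000 = 1244 kN.
Allowable strength R_n/Ω = 1244 / 2 = 622 kN.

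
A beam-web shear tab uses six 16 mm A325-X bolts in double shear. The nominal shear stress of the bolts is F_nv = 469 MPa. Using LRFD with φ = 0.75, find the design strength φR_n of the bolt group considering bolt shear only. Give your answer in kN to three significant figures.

A_b = π × 16² / 4 = 201.1 mm².
R_n = F_nv · A_b · n · n_s = 469 × 201.1 × 6 × 2 / 1000 = 1132 kN.
Design strength φR_n = 0.75 × 1132 = 849 kN.

849 kN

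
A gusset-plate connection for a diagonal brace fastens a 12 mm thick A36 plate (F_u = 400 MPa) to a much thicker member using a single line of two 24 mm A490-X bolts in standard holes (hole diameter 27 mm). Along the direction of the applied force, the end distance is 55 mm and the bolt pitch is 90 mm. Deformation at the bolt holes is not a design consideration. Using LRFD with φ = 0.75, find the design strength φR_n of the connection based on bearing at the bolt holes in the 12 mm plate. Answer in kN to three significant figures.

Per bolt r_n = 1.5 l_c t F_u ≤ 3.0 d t F_u; upper limit = 3.0 × 24 × 12 × 400 / 1000 = 345.6 kN.
Edge bolt: l_c = 55 − 27/2 = 41.5 mm → 1.5 × 41.5 × 12 × 400 / 1000 = 298.8 → r_n = 298.8 kN.
Interior bolts: l_c = 90 − 27 = 63 mm → 1.5 × 63 × 12 × 400 / 1000 = 453.6 → r_n = 345.6 kN.
R_n = 1 × 298.8 + 1 × 345.6 = 644.4 kN.
Design strength φR_n = 0.75 × 644.4 = 483 kN.

483 kN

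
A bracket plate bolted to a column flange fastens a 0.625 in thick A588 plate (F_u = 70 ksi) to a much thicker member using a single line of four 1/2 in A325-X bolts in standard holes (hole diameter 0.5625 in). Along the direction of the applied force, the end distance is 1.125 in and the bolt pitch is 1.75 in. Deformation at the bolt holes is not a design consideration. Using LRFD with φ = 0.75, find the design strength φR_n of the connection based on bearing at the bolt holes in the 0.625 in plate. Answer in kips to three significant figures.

189 kips

Per bolt r_n = 1.5 l_c t F_u ≤ 3.0 d t F_u; upper limit = 3.0 × 0.5 × 0.625 × 70 = 65.62 kips.
Edge bolt: l_c = 1.125 − 0.5625/2 = 0.8438 in → 1.5 × 0.8438 × 0.625 × 70 = 55.37 → r_n = 55.37 kips.
Interior bolts: l_c = 1.75 − 0.5625 = 1.188 in → 1.5 × 1.188 × 0.625 × 70 = 77.93 → r_n = 65.62 kips.
R_n = 1 × 55.37 + 3 × 65.62 = 252.2 kips.
Design strength φR_n = 0.75 × 252.2 = 189 kips.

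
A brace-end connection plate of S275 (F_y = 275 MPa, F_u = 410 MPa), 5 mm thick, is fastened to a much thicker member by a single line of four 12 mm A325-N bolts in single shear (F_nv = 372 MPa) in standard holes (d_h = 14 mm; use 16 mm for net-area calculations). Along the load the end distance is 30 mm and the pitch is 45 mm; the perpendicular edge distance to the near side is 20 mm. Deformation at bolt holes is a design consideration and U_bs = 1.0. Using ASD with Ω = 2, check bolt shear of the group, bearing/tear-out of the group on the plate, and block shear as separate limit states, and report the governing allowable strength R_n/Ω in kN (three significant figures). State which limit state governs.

Bolt shear: A_b = π·12²/4 = 113.1 mm²; R_n = 372 × 113.1 × 4 × 1 / 1000 = 168.3 kN → 168.3 / 2 = 84.1 kN.
Bearing: edge l_c = 23, r_n = 56.58 kN; interior l_c = 31, r_n = 59.04 kN; R_n = 56.58 + 3·59.04 = 233.7 kN → 117 kN.
Block shear: A_gv = 825, A_nv = 545, A_nt = 60 mm²; R_n = min(0.6F_uA_nv, 0.6F_yA_gv) + U_bs·F_u·A_nt = 158.7 kN → 79.3 kN.
Block shear governs: 79.3 kN.

79.3 kN (block shear governs)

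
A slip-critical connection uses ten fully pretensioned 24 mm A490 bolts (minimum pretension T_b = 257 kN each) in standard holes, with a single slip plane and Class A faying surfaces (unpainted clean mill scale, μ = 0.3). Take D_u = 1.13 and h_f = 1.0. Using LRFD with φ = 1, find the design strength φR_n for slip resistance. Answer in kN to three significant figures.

R_n = μ · D_u · h_f · T_b · n_s · n_b = 0.3 × 1.13 × 1.0 × 257 × 1 × 10 = 871.2 kN.
Design strength φR_n = 1 × 871.2 = 871 kN.

871 kN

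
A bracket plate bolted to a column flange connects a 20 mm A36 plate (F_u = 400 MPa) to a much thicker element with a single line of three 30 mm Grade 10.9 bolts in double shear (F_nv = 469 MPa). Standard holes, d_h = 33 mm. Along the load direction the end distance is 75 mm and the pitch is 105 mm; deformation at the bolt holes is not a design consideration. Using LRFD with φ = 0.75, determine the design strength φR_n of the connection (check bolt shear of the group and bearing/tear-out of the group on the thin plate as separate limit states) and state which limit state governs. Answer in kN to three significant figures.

Bolt shear: A_b = π·30²/4 = 706.9 mm²; R_n = 469 × 706.9 × 3 × 2 / 1000 = 1989 kN → 0.75 × 1989 = 1490 kN.
Bearing (1.5 l_c t F_u ≤ 3.0 d t F_u): upper limit = 3.0·30·20·400 / 1000 = 720 kN.
  Edge l_c = 75 − 33/2 = 58.5 → r_n = 702 kN; interior l_c = 105 − 33 = 72 → r_n = 720 kN.
  R_n,bearing = 1·702 + 2·720 = 2142 kN → 0.75 × 2142 = 1610 kN.
Bolt shear governs: 1490 kN.

1490 kN (bolt shear governs)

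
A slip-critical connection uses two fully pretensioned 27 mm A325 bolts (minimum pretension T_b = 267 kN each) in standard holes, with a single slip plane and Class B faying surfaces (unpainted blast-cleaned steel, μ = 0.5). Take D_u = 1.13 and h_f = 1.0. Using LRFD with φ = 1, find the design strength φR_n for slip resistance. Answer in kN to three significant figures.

R_n = μ · D_u · h_f · T_b · n_s · n_b = 0.5 × 1.13 × 1.0 × 267 × 1 × 2 = 301.7 kN.
Design strength φR_n = 1 × 301.7 = 302 kN.

302 kN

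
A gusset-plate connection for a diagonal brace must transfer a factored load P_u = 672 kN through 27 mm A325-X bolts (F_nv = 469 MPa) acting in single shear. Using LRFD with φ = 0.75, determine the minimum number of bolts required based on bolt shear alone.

A_b = π·27²/4 = 572.6 mm².
Per-bolt design strength φR_n = 0.75 × 469 × 572.6 × 1 / 1000 = 201.4 kN.
n ≥ 672 / 201.4 = 3.337 → use 4 bolts.

4 bolts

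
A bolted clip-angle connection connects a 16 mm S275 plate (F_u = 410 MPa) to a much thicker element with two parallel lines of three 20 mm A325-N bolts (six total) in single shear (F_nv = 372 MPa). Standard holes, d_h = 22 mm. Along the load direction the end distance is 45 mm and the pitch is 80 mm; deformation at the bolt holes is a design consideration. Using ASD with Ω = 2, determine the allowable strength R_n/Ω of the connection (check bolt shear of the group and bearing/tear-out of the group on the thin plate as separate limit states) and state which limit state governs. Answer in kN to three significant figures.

Bolt shear: A_b = π·20²/4 = 314.2 mm²; R_n = 372 × 314.2 × 6 × 1 / 1000 = 701.2 kN → 701.2 / 2 = 351 kN.
Bearing (1.2 l_c t F_u ≤ 2.4 d t F_u): upper limit = 2.4·20·16·410 / 1000 = 314.9 kN.
  Edge l_c = 45 − 22/2 = 34 → r_n = 267.6 kN; interior l_c = 80 − 22 = 58 → r_n = 314.9 kN.
  R_n,bearing = 2·267.6 + 4·314.9 = 1795 kN → 1795 / 2 = 897 kN.
Bolt shear governs: 351 kN.

351 kN (bolt shear governs)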